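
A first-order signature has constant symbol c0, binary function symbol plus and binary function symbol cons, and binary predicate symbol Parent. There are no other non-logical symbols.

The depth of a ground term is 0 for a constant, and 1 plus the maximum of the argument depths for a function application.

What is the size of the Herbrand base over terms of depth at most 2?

First count ground terms of depth ≤ 2.
Count level by level. With function symbols plus/2, cons/2, the terms of depth ≤ k are the 1 constant together with each function applied to depth-≤(k−1) tuples, so N_k = 1 + N_{k-1}^2 + N_{k-1}^2.
N_0 = 1
N_1 = 1 + 1^2 + 1^2 = 3
N_2 = 1 + 3^2 + 3^2 = 19
So |H| = 19.
Each predicate of arity r yields |H|^r ground atoms (one per choice of an r-tuple from H):
  Parent: 19^2 = 361
Total ground atoms: 361.

361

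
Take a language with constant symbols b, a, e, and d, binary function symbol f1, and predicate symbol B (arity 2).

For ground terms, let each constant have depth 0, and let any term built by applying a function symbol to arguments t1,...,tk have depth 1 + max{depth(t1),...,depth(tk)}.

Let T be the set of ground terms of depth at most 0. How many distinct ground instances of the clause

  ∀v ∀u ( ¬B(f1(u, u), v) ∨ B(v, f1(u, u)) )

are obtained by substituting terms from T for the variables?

Ground terms of depth ≤ 0:
  Let N_k count ground terms of depth at most k. Each non-constant term of depth ≤ k is some function symbol applied to depth-≤(k−1) arguments, giving N_k = 4 + N_{k-1}^2.
  N_0 = 4
So there are 4 ground terms available for substitution.
Each of v, u ranges independently over the available ground terms, and distinct assignments produce distinct instances.
Number of ground instances = 4^2 = 16.

16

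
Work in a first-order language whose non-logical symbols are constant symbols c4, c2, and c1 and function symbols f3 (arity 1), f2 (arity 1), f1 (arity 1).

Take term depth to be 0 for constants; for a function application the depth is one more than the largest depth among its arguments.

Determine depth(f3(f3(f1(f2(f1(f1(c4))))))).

6

depth(f1(c4)) = 1 + depth(c4) = 1 + 0 = 1
depth(f1(f1(c4))) = 1 + depth(f1(c4)) = 1 + 1 = 2
depth(f2(f1(f1(c4)))) = 1 + depth(f1(f1(c4))) = 1 + 2 = 3
depth(f1(f2(f1(f1(c4))))) = 1 + depth(f2(f1(f1(c4)))) = 1 + 3 = 4
depth(f3(f1(f2(f1(f1(c4)))))) = 1 + depth(f1(f2(f1(f1(c4))))) = 1 + 4 = 5
depth(f3(f3(f1(f2(f1(f1(c4))))))) = 1 + depth(f3(f1(f2(f1(f1(c4)))))) = 1 + 5 = 6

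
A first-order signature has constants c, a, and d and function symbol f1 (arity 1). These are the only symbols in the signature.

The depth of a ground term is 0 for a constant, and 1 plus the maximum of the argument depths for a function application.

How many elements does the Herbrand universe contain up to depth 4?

15

Let N_k = |{terms of depth ≤ k}|. Then N_0 = 3 and N_k = 3 + N_{k-1} for k ≥ 1 (one summand per function symbol, arity giving the exponent).
N_0 = 3
N_1 = 3 + 3 = 6
N_2 = 3 + 6 = 9
N_3 = 3 + 9 = 12
N_4 = 3 + 12 = 15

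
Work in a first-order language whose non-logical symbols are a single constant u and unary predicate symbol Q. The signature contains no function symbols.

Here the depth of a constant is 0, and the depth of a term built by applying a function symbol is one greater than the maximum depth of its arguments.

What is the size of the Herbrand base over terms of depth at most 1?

First count ground terms of depth ≤ 1.
With no function symbols every ground term is a constant, so there is exactly 1 ground term at every depth bound.
N_0 = 1
N_1 = 1
So |H| = 1.
For each predicate symbol, the number of ground atoms is |H| raised to its arity; summing:
  Q: 1
Total ground atoms: 1.

1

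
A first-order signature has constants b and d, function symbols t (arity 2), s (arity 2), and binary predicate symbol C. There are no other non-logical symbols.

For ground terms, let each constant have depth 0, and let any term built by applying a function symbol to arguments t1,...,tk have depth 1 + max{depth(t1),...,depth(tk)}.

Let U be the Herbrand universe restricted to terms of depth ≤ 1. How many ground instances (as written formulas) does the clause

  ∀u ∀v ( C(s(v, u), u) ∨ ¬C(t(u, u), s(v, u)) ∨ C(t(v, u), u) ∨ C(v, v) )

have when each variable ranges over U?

Ground terms of depth ≤ 1:
  If N_k denotes the number of depth-≤k ground terms, the 2 constants give N_0 = 2, and each function symbol of arity r contributes N_{k-1}^r new terms at level k: N_k = 2 + N_{k-1}^2 + N_{k-1}^2.
  N_0 = 2
  N_1 = 2 + 2^2 + 2^2 = 10
  Explicitly: b, d, t(b, b), t(b, d), t(d, b), t(d, d), s(b, b), s(b, d), s(d, b), s(d, d).
So there are 10 ground terms available for substitution.
The body mentions every one of the 2 quantified variables; since ground terms form a free algebra, no two substitutions collapse to the same formula.
Number of ground instances = 10^2 = 100.

100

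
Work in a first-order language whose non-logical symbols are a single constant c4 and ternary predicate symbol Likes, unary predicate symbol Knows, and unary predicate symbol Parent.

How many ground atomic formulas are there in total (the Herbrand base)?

With no function symbols, the Herbrand universe is just the 1 constant.
Ground atoms per predicate: Likes: 1^3 = 1, Knows: 1, Parent: 1.
Herbrand base size = 1 + 1 + 1 = 3.

3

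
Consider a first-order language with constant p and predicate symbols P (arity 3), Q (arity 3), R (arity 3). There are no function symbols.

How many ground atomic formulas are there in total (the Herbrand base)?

3

With no function symbols, the Herbrand universe is just the 1 constant.
Ground atoms per predicate: P: 1^3 = 1, Q: 1^3 = 1, R: 1^3 = 1.
Herbrand base size = 1 + 1 + 1 = 3.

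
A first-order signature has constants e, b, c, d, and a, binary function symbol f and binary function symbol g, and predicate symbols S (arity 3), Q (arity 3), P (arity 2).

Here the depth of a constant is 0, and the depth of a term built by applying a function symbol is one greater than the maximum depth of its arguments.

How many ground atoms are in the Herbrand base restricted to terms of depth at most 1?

335775

First count ground terms of depth ≤ 1.
Count level by level. With function symbols f/2, g/2, the terms of depth ≤ k are the 5 constants together with each function applied to depth-≤(k−1) tuples, so N_k = 5 + N_{k-1}^2 + N_{k-1}^2.
N_0 = 5
N_1 = 5 + 5^2 + 5^2 = 55
So |H| = 55.
Each predicate of arity r yields |H|^r ground atoms (one per choice of an r-tuple from H):
  S: 55^3 = 166375;  Q: 55^3 = 166375;  P: 55^2 = 3025
Total ground atoms: 166375 + 166375 + 3025 = 335775.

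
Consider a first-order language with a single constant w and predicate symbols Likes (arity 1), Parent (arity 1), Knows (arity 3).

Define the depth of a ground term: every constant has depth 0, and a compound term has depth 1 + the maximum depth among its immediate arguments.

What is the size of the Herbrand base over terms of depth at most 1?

3

First count ground terms of depth ≤ 1.
With no function symbols every ground term is a constant, so there is exactly 1 ground term at every depth bound.
N_0 = 1
N_1 = 1
So |H| = 1.
A ground atom is a predicate applied to a tuple of terms from H, so the count is the sum over predicates of |H|^arity:
  Likes: 1;  Parent: 1;  Knows: 1^3 = 1
Total ground atoms: 1 + 1 + 1 = 3.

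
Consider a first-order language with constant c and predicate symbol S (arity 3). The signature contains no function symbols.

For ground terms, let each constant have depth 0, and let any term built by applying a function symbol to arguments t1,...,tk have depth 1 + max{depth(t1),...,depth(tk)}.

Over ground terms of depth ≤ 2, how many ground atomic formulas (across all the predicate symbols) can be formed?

1

First count ground terms of depth ≤ 2.
With no function symbols every ground term is a constant, so there is exactly 1 ground term at every depth bound.
N_0 = 1
N_1 = 1
N_2 = 1
So |H| = 1.
Each predicate of arity r yields |H|^r ground atoms (one per choice of an r-tuple from H):
  S: 1^3 = 1
Total ground atoms: 1.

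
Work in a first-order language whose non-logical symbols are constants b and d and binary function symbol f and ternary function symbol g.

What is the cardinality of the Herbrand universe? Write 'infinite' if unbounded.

infinite

The signature has at least one function symbol (f, arity 2) and at least one constant (b).
Iterating f gives infinitely many distinct ground terms: b, f(b, b), f(f(b, b), f(b, b)), ...
So the Herbrand universe is infinite.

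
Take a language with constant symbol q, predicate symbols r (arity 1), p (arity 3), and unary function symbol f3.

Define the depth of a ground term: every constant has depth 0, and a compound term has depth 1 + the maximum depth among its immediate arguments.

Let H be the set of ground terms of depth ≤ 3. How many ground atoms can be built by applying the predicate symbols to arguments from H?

68

First count ground terms of depth ≤ 3.
Count level by level. With function symbols f3/1, the terms of depth ≤ k are the 1 constant together with each function applied to depth-≤(k−1) tuples, so N_k = 1 + N_{k-1}.
N_0 = 1
N_1 = 1 + 1 = 2
N_2 = 1 + 2 = 3
N_3 = 1 + 3 = 4
So |H| = 4.
For each predicate symbol, the number of ground atoms is |H| raised to its arity; summing:
  r: 4;  p: 4^3 = 64
Total ground atoms: 4 + 64 = 68.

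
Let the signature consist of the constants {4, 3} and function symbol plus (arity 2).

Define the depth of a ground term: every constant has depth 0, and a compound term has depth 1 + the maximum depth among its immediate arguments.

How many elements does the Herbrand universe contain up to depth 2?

Let N_k count ground terms of depth at most k. Each non-constant term of depth ≤ k is some function symbol applied to depth-≤(k−1) arguments, giving N_k = 2 + N_{k-1}^2.
N_0 = 2
N_1 = 2 + 2^2 = 6
N_2 = 2 + 6^2 = 38

38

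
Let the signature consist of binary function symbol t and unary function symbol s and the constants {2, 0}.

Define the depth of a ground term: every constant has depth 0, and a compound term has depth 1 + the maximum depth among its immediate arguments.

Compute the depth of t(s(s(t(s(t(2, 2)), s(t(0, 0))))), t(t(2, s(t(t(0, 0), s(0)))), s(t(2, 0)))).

6

depth(t(2, 2)) = 1 + max(0, 0) = 1
depth(s(t(2, 2))) = 1 + depth(t(2, 2)) = 1 + 1 = 2
depth(t(0, 0)) = 1 + max(0, 0) = 1
depth(s(t(0, 0))) = 1 + depth(t(0, 0)) = 1 + 1 = 2
depth(t(s(t(2, 2)), s(t(0, 0)))) = 1 + max(2, 2) = 3
depth(s(t(s(t(2, 2)), s(t(0, 0))))) = 1 + depth(t(s(t(2, 2)), s(t(0, 0)))) = 1 + 3 = 4
depth(s(s(t(s(t(2, 2)), s(t(0, 0)))))) = 1 + depth(s(t(s(t(2, 2)), s(t(0, 0))))) = 1 + 4 = 5
depth(s(0)) = 1 + depth(0) = 1 + 0 = 1
depth(t(t(0, 0), s(0))) = 1 + max(1, 1) = 2
depth(s(t(t(0, 0), s(0)))) = 1 + depth(t(t(0, 0), s(0))) = 1 + 2 = 3
depth(t(2, s(t(t(0, 0), s(0))))) = 1 + max(0, 3) = 4
depth(t(2, 0)) = 1 + max(0, 0) = 1
depth(s(t(2, 0))) = 1 + depth(t(2, 0)) = 1 + 1 = 2
depth(t(t(2, s(t(t(0, 0), s(0)))), s(t(2, 0)))) = 1 + max(4, 2) = 5
depth(t(s(s(t(s(t(2, 2)), s(t(0, 0))))), t(t(2, s(t(t(0, 0), s(0)))), s(t(2, 0))))) = 1 + max(5, 5) = 6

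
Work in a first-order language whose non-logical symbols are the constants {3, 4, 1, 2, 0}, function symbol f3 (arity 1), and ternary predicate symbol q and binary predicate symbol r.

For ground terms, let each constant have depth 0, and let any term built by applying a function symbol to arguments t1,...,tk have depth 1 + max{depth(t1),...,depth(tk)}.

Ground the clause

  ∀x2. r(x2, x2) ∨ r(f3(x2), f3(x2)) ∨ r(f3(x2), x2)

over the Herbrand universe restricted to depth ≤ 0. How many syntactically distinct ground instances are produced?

Ground terms of depth ≤ 0:
  Let N_k count ground terms of depth at most k. Each non-constant term of depth ≤ k is some function symbol applied to depth-≤(k−1) arguments, giving N_k = 5 + N_{k-1}.
  N_0 = 5
So there are 5 ground terms available for substitution.
There is 1 variable to instantiate (x2),  occurring in at least one literal, so different choices give different ground instances.
Number of ground instances = 5.

5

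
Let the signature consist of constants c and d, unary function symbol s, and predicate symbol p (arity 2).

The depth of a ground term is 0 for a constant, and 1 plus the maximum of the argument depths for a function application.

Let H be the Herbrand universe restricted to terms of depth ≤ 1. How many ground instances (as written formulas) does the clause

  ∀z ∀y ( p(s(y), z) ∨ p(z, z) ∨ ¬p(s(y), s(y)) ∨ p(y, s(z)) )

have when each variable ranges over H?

16

Ground terms of depth ≤ 1:
  If N_k denotes the number of depth-≤k ground terms, the 2 constants give N_0 = 2, and each function symbol of arity r contributes N_{k-1}^r new terms at level k: N_k = 2 + N_{k-1}.
  N_0 = 2
  N_1 = 2 + 2 = 4
So there are 4 ground terms available for substitution.
The clause has 2 distinct variables (z, y), each appearing in the body. In the free term algebra distinct substitutions yield syntactically distinct ground instances.
Number of ground instances = 4^2 = 16.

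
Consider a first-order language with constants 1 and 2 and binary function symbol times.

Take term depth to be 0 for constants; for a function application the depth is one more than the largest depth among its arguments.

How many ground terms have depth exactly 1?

If N_k denotes the number of depth-≤k ground terms, the 2 constants give N_0 = 2, and each function symbol of arity r contributes N_{k-1}^r new terms at level k: N_k = 2 + N_{k-1}^2.
N_0 = 2
N_1 = 2 + 2^2 = 6
Terms of depth exactly 1: N_1 − N_0 = 6 − 2 = 4.

4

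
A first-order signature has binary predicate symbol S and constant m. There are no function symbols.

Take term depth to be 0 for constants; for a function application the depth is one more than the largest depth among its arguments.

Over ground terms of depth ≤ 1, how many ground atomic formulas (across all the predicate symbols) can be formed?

1

First count ground terms of depth ≤ 1.
With no function symbols every ground term is a constant, so there is exactly 1 ground term at every depth bound.
N_0 = 1
N_1 = 1
Explicitly: m.
So |H| = 1.
Ground atoms are formed by filling each argument slot of a predicate with a term from H, so an r-ary predicate gives |H|^r atoms:
  S: 1^2 = 1
Total ground atoms: 1.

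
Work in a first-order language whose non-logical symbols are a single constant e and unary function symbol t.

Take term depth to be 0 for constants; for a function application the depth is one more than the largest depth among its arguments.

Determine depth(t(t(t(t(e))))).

depth(t(e)) = 1 + depth(e) = 1 + 0 = 1
depth(t(t(e))) = 1 + depth(t(e)) = 1 + 1 = 2
depth(t(t(t(e)))) = 1 + depth(t(t(e))) = 1 + 2 = 3
depth(t(t(t(t(e))))) = 1 + depth(t(t(t(e)))) = 1 + 3 = 4

4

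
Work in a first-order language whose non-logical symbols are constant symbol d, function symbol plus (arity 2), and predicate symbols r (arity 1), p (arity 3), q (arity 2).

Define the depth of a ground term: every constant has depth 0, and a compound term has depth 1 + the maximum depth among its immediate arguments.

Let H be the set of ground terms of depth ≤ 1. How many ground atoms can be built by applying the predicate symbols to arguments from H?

14

First count ground terms of depth ≤ 1.
Let N_k = |{terms of depth ≤ k}|. Then N_0 = 1 and N_k = 1 + N_{k-1}^2 for k ≥ 1 (one summand per function symbol, arity giving the exponent).
N_0 = 1
N_1 = 1 + 1^2 = 2
Explicitly: d, plus(d, d).
So |H| = 2.
Ground atoms are formed by filling each argument slot of a predicate with a term from H, so an r-ary predicate gives |H|^r atoms:
  r: 2;  p: 2^3 = 8;  q: 2^2 = 4
Total ground atoms: 2 + 8 + 4 = 14.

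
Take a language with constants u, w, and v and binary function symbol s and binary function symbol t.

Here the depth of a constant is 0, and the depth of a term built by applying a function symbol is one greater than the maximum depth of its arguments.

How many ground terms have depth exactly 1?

Let N_k count ground terms of depth at most k. Each non-constant term of depth ≤ k is some function symbol applied to depth-≤(k−1) arguments, giving N_k = 3 + N_{k-1}^2 + N_{k-1}^2.
N_0 = 3
N_1 = 3 + 3^2 + 3^2 = 21
Terms of depth exactly 1: N_1 − N_0 = 21 − 3 = 18.

18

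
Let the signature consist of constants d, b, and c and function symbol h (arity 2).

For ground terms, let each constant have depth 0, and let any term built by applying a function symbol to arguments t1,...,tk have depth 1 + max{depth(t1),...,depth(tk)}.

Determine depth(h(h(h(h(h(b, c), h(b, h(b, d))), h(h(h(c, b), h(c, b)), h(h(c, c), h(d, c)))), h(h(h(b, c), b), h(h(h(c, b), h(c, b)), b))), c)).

depth(h(b, c)) = 1 + max(0, 0) = 1
depth(h(b, d)) = 1 + max(0, 0) = 1
depth(h(b, h(b, d))) = 1 + max(0, 1) = 2
depth(h(h(b, c), h(b, h(b, d)))) = 1 + max(1, 2) = 3
depth(h(c, b)) = 1 + max(0, 0) = 1
depth(h(h(c, b), h(c, b))) = 1 + max(1, 1) = 2
depth(h(c, c)) = 1 + max(0, 0) = 1
depth(h(d, c)) = 1 + max(0, 0) = 1
depth(h(h(c, c), h(d, c))) = 1 + max(1, 1) = 2
depth(h(h(h(c, b), h(c, b)), h(h(c, c), h(d, c)))) = 1 + max(2, 2) = 3
depth(h(h(h(b, c), h(b, h(b, d))), h(h(h(c, b), h(c, b)), h(h(c, c), h(d, c))))) = 1 + max(3, 3) = 4
depth(h(h(b, c), b)) = 1 + max(1, 0) = 2
depth(h(h(h(c, b), h(c, b)), b)) = 1 + max(2, 0) = 3
depth(h(h(h(b, c), b), h(h(h(c, b), h(c, b)), b))) = 1 + max(2, 3) = 4
depth(h(h(h(h(b, c), h(b, h(b, d))), h(h(h(c, b), h(c, b)), h(h(c, c), h(d, c)))), h(h(h(b, c), b), h(h(h(c, b), h(c, b)), b)))) = 1 + max(4, 4) = 5
depth(h(h(h(h(h(b, c), h(b, h(b, d))), h(h(h(c, b), h(c, b)), h(h(c, c), h(d, c)))), h(h(h(b, c), b), h(h(h(c, b), h(c, b)), b))), c)) = 1 + max(5, 0) = 6

6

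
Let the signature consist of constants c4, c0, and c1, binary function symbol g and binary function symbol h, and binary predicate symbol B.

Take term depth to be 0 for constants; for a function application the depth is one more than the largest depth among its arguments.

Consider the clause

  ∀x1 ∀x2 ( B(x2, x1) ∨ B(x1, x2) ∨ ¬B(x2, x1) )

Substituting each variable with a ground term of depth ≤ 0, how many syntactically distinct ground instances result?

Ground terms of depth ≤ 0:
  Write N_k for the number of ground terms of depth ≤ k. A term of depth ≤ k is either a constant or a function symbol applied to arguments of depth ≤ k−1, so N_k = 3 + N_{k-1}^2 + N_{k-1}^2.
  N_0 = 3
  Explicitly: c4, c0, c1.
So there are 3 ground terms available for substitution.
There are 2 variables to instantiate (x1, x2), each occurring in at least one literal, so different choices give different ground instances.
Number of ground instances = 3^2 = 9.

9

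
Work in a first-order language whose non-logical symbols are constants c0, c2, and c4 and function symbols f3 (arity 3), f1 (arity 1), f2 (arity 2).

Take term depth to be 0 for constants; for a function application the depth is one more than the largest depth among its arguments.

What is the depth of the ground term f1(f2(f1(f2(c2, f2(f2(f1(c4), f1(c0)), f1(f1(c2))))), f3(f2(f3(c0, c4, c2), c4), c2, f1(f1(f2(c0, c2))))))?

7

depth(f1(c4)) = 1 + depth(c4) = 1 + 0 = 1
depth(f1(c0)) = 1 + depth(c0) = 1 + 0 = 1
depth(f2(f1(c4), f1(c0))) = 1 + max(1, 1) = 2
depth(f1(c2)) = 1 + depth(c2) = 1 + 0 = 1
depth(f1(f1(c2))) = 1 + depth(f1(c2)) = 1 + 1 = 2
depth(f2(f2(f1(c4), f1(c0)), f1(f1(c2)))) = 1 + max(2, 2) = 3
depth(f2(c2, f2(f2(f1(c4), f1(c0)), f1(f1(c2))))) = 1 + max(0, 3) = 4
depth(f1(f2(c2, f2(f2(f1(c4), f1(c0)), f1(f1(c2)))))) = 1 + depth(f2(c2, f2(f2(f1(c4), f1(c0)), f1(f1(c2))))) = 1 + 4 = 5
depth(f3(c0, c4, c2)) = 1 + max(0, 0, 0) = 1
depth(f2(f3(c0, c4, c2), c4)) = 1 + max(1, 0) = 2
depth(f2(c0, c2)) = 1 + max(0, 0) = 1
depth(f1(f2(c0, c2))) = 1 + depth(f2(c0, c2)) = 1 + 1 = 2
depth(f1(f1(f2(c0, c2)))) = 1 + depth(f1(f2(c0, c2))) = 1 + 2 = 3
depth(f3(f2(f3(c0, c4, c2), c4), c2, f1(f1(f2(c0, c2))))) = 1 + max(2, 0, 3) = 4
depth(f2(f1(f2(c2, f2(f2(f1(c4), f1(c0)), f1(f1(c2))))), f3(f2(f3(c0, c4, c2), c4), c2, f1(f1(f2(c0, c2)))))) = 1 + max(5, 4) = 6
depth(f1(f2(f1(f2(c2, f2(f2(f1(c4), f1(c0)), f1(f1(c2))))), f3(f2(f3(c0, c4, c2), c4), c2, f1(f1(f2(c0, c2))))))) = 1 + depth(f2(f1(f2(c2, f2(f2(f1(c4), f1(c0)), f1(f1(c2))))), f3(f2(f3(c0, c4, c2), c4), c2, f1(f1(f2(c0, c2)))))) = 1 + 6 = 7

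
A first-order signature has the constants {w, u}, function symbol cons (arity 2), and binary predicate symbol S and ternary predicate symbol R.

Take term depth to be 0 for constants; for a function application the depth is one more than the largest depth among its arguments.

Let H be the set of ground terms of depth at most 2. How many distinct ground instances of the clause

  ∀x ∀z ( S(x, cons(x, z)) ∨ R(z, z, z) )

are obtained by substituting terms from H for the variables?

1444

Ground terms of depth ≤ 2:
  Let N_k = |{terms of depth ≤ k}|. Then N_0 = 2 and N_k = 2 + N_{k-1}^2 for k ≥ 1 (one summand per function symbol, arity giving the exponent).
  N_0 = 2
  N_1 = 2 + 2^2 = 6
  N_2 = 2 + 6^2 = 38
So there are 38 ground terms available for substitution.
The body mentions every one of the 2 quantified variables; since ground terms form a free algebra, no two substitutions collapse to the same formula.
Number of ground instances = 38^2 = 1444.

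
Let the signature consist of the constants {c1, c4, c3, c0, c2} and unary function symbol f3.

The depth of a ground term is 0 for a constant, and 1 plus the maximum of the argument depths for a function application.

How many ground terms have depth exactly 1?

5

If N_k denotes the number of depth-≤k ground terms, the 5 constants give N_0 = 5, and each function symbol of arity r contributes N_{k-1}^r new terms at level k: N_k = 5 + N_{k-1}.
N_0 = 5
N_1 = 5 + 5 = 10
Terms of depth exactly 1: N_1 − N_0 = 10 − 5 = 5.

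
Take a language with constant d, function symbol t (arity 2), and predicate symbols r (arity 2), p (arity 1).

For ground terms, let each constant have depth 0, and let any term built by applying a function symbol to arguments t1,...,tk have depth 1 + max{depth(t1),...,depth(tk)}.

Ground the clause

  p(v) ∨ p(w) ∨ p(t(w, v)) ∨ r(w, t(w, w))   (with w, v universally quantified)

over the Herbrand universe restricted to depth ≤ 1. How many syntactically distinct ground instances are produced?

4

Ground terms of depth ≤ 1:
  Let N_k = |{terms of depth ≤ k}|. Then N_0 = 1 and N_k = 1 + N_{k-1}^2 for k ≥ 1 (one summand per function symbol, arity giving the exponent).
  N_0 = 1
  N_1 = 1 + 1^2 = 2
So there are 2 ground terms available for substitution.
There are 2 variables to instantiate (w, v), each occurring in at least one literal, so different choices give different ground instances.
Number of ground instances = 2^2 = 4.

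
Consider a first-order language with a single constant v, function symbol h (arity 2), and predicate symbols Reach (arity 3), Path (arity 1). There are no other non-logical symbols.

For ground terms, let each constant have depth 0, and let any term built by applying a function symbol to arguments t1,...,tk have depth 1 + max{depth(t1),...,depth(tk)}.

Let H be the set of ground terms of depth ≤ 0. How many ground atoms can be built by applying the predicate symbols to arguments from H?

First count ground terms of depth ≤ 0.
If N_k denotes the number of depth-≤k ground terms, the 1 constant gives N_0 = 1, and each function symbol of arity r contributes N_{k-1}^r new terms at level k: N_k = 1 + N_{k-1}^2.
N_0 = 1
Explicitly: v.
So |H| = 1.
A ground atom is a predicate applied to a tuple of terms from H, so the count is the sum over predicates of |H|^arity:
  Reach: 1^3 = 1;  Path: 1
Total ground atoms: 1 + 1 = 2.

2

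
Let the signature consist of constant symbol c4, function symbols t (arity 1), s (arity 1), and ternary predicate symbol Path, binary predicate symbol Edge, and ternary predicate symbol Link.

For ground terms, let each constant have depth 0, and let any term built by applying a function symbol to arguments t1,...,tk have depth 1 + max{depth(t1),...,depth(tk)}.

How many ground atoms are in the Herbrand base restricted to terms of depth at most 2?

735

First count ground terms of depth ≤ 2.
If N_k denotes the number of depth-≤k ground terms, the 1 constant gives N_0 = 1, and each function symbol of arity r contributes N_{k-1}^r new terms at level k: N_k = 1 + N_{k-1} + N_{k-1}.
N_0 = 1
N_1 = 1 + 1 + 1 = 3
N_2 = 1 + 3 + 3 = 7
So |H| = 7.
For each predicate symbol, the number of ground atoms is |H| raised to its arity; summing:
  Path: 7^3 = 343;  Edge: 7^2 = 49;  Link: 7^3 = 343
Total ground atoms: 343 + 49 + 343 = 735.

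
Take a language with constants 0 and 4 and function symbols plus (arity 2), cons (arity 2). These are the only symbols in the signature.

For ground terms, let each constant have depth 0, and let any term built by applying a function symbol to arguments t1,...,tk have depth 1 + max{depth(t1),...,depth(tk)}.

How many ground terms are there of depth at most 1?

10

Let N_k count ground terms of depth at most k. Each non-constant term of depth ≤ k is some function symbol applied to depth-≤(k−1) arguments, giving N_k = 2 + N_{k-1}^2 + N_{k-1}^2.
N_0 = 2
N_1 = 2 + 2^2 + 2^2 = 10
Explicitly: 0, 4, plus(0, 0), plus(0, 4), plus(4, 0), plus(4, 4), cons(0, 0), cons(0, 4), cons(4, 0), cons(4, 4).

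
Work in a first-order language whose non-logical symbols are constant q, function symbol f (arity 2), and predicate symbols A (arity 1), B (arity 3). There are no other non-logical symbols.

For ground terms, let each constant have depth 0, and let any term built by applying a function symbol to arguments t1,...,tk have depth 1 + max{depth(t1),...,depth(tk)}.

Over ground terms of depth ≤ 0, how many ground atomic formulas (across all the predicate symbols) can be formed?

First count ground terms of depth ≤ 0.
Let N_k count ground terms of depth at most k. Each non-constant term of depth ≤ k is some function symbol applied to depth-≤(k−1) arguments, giving N_k = 1 + N_{k-1}^2.
N_0 = 1
So |H| = 1.
A ground atom is a predicate applied to a tuple of terms from H, so the count is the sum over predicates of |H|^arity:
  A: 1;  B: 1^3 = 1
Total ground atoms: 1 + 1 = 2.

2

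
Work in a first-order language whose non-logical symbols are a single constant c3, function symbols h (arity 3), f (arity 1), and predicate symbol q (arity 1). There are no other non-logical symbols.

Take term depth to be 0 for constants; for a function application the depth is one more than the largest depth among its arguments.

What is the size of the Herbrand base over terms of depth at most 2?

First count ground terms of depth ≤ 2.
Write N_k for the number of ground terms of depth ≤ k. A term of depth ≤ k is either a constant or a function symbol applied to arguments of depth ≤ k−1, so N_k = 1 + N_{k-1}^3 + N_{k-1}.
N_0 = 1
N_1 = 1 + 1^3 + 1 = 3
N_2 = 1 + 3^3 + 3 = 31
So |H| = 31.
Ground atoms are formed by filling each argument slot of a predicate with a term from H, so an r-ary predicate gives |H|^r atoms:
  q: 31
Total ground atoms: 31.

31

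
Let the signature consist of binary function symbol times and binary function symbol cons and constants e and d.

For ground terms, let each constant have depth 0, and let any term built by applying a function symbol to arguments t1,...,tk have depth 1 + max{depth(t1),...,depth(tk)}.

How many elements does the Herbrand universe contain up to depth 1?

10

If N_k denotes the number of depth-≤k ground terms, the 2 constants give N_0 = 2, and each function symbol of arity r contributes N_{k-1}^r new terms at level k: N_k = 2 + N_{k-1}^2 + N_{k-1}^2.
N_0 = 2
N_1 = 2 + 2^2 + 2^2 = 10
Explicitly: e, d, times(e, e), times(e, d), times(d, e), times(d, d), cons(e, e), cons(e, d), cons(d, e), cons(d, d).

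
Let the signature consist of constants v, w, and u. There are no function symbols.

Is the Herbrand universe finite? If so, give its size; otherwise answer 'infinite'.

There are no function symbols, so every ground term is one of the 3 constants.
The Herbrand universe is {v, w, u}, which is finite with 3 elements.

3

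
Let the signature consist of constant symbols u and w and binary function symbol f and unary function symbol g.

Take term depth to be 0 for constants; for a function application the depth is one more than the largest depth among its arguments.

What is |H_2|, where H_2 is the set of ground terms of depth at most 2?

Let N_k count ground terms of depth at most k. Each non-constant term of depth ≤ k is some function symbol applied to depth-≤(k−1) arguments, giving N_k = 2 + N_{k-1}^2 + N_{k-1}.
N_0 = 2
N_1 = 2 + 2^2 + 2 = 8
N_2 = 2 + 8^2 + 8 = 74

74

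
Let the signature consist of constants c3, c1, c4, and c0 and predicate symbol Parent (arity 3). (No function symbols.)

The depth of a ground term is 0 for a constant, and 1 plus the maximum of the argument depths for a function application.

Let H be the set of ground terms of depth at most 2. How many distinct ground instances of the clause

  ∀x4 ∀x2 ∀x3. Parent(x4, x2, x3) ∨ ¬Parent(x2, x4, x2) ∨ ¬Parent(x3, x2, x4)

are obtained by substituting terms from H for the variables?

Ground terms of depth ≤ 2:
  With no function symbols every ground term is a constant, so there are exactly 4 ground terms at every depth bound.
  N_0 = 4
  N_1 = 4
  N_2 = 4
  Explicitly: c3, c1, c4, c0.
So there are 4 ground terms available for substitution.
The clause has 3 distinct variables (x4, x2, x3), each appearing in the body. In the free term algebra distinct substitutions yield syntactically distinct ground instances.
Number of ground instances = 4^3 = 64.

64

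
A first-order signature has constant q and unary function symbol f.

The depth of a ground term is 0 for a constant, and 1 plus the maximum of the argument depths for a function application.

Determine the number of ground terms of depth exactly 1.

1

Let N_k = |{terms of depth ≤ k}|. Then N_0 = 1 and N_k = 1 + N_{k-1} for k ≥ 1 (one summand per function symbol, arity giving the exponent).
N_0 = 1
N_1 = 1 + 1 = 2
Terms of depth exactly 1: N_1 − N_0 = 2 − 1 = 1.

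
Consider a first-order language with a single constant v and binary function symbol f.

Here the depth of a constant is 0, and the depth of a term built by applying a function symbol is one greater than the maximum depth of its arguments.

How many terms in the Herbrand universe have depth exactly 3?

Let N_k count ground terms of depth at most k. Each non-constant term of depth ≤ k is some function symbol applied to depth-≤(k−1) arguments, giving N_k = 1 + N_{k-1}^2.
N_0 = 1
N_1 = 1 + 1^2 = 2
N_2 = 1 + 2^2 = 5
N_3 = 1 + 5^2 = 26
Terms of depth exactly 3: N_3 − N_2 = 26 − 5 = 21.

21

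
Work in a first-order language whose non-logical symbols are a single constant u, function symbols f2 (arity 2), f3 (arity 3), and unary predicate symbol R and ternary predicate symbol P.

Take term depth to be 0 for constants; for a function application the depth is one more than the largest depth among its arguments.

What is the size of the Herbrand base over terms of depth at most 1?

First count ground terms of depth ≤ 1.
Count level by level. With function symbols f2/2, f3/3, the terms of depth ≤ k are the 1 constant together with each function applied to depth-≤(k−1) tuples, so N_k = 1 + N_{k-1}^2 + N_{k-1}^3.
N_0 = 1
N_1 = 1 + 1^2 + 1^3 = 3
So |H| = 3.
A ground atom is a predicate applied to a tuple of terms from H, so the count is the sum over predicates of |H|^arity:
  R: 3;  P: 3^3 = 27
Total ground atoms: 3 + 27 = 30.

30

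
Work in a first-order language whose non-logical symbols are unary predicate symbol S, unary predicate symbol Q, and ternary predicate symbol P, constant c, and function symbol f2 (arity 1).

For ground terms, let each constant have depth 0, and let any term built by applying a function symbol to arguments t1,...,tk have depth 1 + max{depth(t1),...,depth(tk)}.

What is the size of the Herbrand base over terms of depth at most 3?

First count ground terms of depth ≤ 3.
Let N_k count ground terms of depth at most k. Each non-constant term of depth ≤ k is some function symbol applied to depth-≤(k−1) arguments, giving N_k = 1 + N_{k-1}.
N_0 = 1
N_1 = 1 + 1 = 2
N_2 = 1 + 2 = 3
N_3 = 1 + 3 = 4
Explicitly: c, f2(c), f2(f2(c)), f2(f2(f2(c))).
So |H| = 4.
For each predicate symbol, the number of ground atoms is |H| raised to its arity; summing:
  S: 4;  Q: 4;  P: 4^3 = 64
Total ground atoms: 4 + 4 + 64 = 72.

72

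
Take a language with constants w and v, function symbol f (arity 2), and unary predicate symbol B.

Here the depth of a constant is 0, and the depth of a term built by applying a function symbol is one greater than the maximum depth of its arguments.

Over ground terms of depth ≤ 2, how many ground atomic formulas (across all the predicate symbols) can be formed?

First count ground terms of depth ≤ 2.
Count level by level. With function symbols f/2, the terms of depth ≤ k are the 2 constants together with each function applied to depth-≤(k−1) tuples, so N_k = 2 + N_{k-1}^2.
N_0 = 2
N_1 = 2 + 2^2 = 6
N_2 = 2 + 6^2 = 38
So |H| = 38.
A ground atom is a predicate applied to a tuple of terms from H, so the count is the sum over predicates of |H|^arity:
  B: 38
Total ground atoms: 38.

38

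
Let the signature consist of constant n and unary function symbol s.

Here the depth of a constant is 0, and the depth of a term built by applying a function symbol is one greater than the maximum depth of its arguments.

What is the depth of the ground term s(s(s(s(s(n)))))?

depth(s(n)) = 1 + depth(n) = 1 + 0 = 1
depth(s(s(n))) = 1 + depth(s(n)) = 1 + 1 = 2
depth(s(s(s(n)))) = 1 + depth(s(s(n))) = 1 + 2 = 3
depth(s(s(s(s(n))))) = 1 + depth(s(s(s(n)))) = 1 + 3 = 4
depth(s(s(s(s(s(n)))))) = 1 + depth(s(s(s(s(n))))) = 1 + 4 = 5

5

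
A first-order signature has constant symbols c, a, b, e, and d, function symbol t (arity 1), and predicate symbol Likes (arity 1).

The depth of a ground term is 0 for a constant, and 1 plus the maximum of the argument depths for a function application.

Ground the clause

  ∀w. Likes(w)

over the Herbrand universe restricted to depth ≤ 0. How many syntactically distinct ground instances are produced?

Ground terms of depth ≤ 0:
  Count level by level. With function symbols t/1, the terms of depth ≤ k are the 5 constants together with each function applied to depth-≤(k−1) tuples, so N_k = 5 + N_{k-1}.
  N_0 = 5
  Explicitly: c, a, b, e, d.
So there are 5 ground terms available for substitution.
The clause has 1 distinct variable (w), which appears in the body. In the free term algebra distinct substitutions yield syntactically distinct ground instances.
Number of ground instances = 5.

5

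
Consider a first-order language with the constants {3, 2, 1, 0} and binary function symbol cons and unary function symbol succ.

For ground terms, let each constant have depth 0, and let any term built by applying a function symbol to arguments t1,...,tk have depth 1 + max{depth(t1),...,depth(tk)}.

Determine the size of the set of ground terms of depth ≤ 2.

604

If N_k denotes the number of depth-≤k ground terms, the 4 constants give N_0 = 4, and each function symbol of arity r contributes N_{k-1}^r new terms at level k: N_k = 4 + N_{k-1}^2 + N_{k-1}.
N_0 = 4
N_1 = 4 + 4^2 + 4 = 24
N_2 = 4 + 24^2 + 24 = 604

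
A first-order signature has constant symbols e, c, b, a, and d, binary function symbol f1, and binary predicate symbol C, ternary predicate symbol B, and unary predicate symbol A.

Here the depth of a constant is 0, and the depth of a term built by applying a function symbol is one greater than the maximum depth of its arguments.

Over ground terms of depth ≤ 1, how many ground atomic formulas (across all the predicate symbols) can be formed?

27930

First count ground terms of depth ≤ 1.
Count level by level. With function symbols f1/2, the terms of depth ≤ k are the 5 constants together with each function applied to depth-≤(k−1) tuples, so N_k = 5 + N_{k-1}^2.
N_0 = 5
N_1 = 5 + 5^2 = 30
So |H| = 30.
A ground atom is a predicate applied to a tuple of terms from H, so the count is the sum over predicates of |H|^arity:
  C: 30^2 = 900;  B: 30^3 = 27000;  A: 30
Total ground atoms: 900 + 27000 + 30 = 27930.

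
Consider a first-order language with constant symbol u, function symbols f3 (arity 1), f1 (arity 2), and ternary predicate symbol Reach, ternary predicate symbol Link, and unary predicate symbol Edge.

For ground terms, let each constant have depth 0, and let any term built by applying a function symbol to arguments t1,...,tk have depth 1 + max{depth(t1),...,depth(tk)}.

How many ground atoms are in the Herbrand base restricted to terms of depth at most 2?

First count ground terms of depth ≤ 2.
Let N_k = |{terms of depth ≤ k}|. Then N_0 = 1 and N_k = 1 + N_{k-1} + N_{k-1}^2 for k ≥ 1 (one summand per function symbol, arity giving the exponent).
N_0 = 1
N_1 = 1 + 1 + 1^2 = 3
N_2 = 1 + 3 + 3^2 = 13
So |H| = 13.
A ground atom is a predicate applied to a tuple of terms from H, so the count is the sum over predicates of |H|^arity:
  Reach: 13^3 = 2197;  Link: 13^3 = 2197;  Edge: 13
Total ground atoms: 2197 + 2197 + 13 = 4407.

4407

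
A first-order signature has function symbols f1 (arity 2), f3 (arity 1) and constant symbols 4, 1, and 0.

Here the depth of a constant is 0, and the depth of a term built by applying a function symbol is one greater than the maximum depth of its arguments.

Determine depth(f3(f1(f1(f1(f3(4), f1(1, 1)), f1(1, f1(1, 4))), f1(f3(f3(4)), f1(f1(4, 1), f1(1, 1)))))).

5

depth(f3(4)) = 1 + depth(4) = 1 + 0 = 1
depth(f1(1, 1)) = 1 + max(0, 0) = 1
depth(f1(f3(4), f1(1, 1))) = 1 + max(1, 1) = 2
depth(f1(1, 4)) = 1 + max(0, 0) = 1
depth(f1(1, f1(1, 4))) = 1 + max(0, 1) = 2
depth(f1(f1(f3(4), f1(1, 1)), f1(1, f1(1, 4)))) = 1 + max(2, 2) = 3
depth(f3(f3(4))) = 1 + depth(f3(4)) = 1 + 1 = 2
depth(f1(4, 1)) = 1 + max(0, 0) = 1
depth(f1(f1(4, 1), f1(1, 1))) = 1 + max(1, 1) = 2
depth(f1(f3(f3(4)), f1(f1(4, 1), f1(1, 1)))) = 1 + max(2, 2) = 3
depth(f1(f1(f1(f3(4), f1(1, 1)), f1(1, f1(1, 4))), f1(f3(f3(4)), f1(f1(4, 1), f1(1, 1))))) = 1 + max(3, 3) = 4
depth(f3(f1(f1(f1(f3(4), f1(1, 1)), f1(1, f1(1, 4))), f1(f3(f3(4)), f1(f1(4, 1), f1(1, 1)))))) = 1 + depth(f1(f1(f1(f3(4), f1(1, 1)), f1(1, f1(1, 4))), f1(f3(f3(4)), f1(f1(4, 1), f1(1, 1))))) = 1 + 4 = 5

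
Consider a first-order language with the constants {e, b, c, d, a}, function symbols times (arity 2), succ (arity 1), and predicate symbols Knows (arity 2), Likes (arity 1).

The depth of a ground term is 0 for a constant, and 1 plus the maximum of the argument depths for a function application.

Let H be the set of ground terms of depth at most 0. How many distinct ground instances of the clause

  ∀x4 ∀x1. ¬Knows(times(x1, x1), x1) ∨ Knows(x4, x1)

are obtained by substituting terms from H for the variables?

25

Ground terms of depth ≤ 0:
  Write N_k for the number of ground terms of depth ≤ k. A term of depth ≤ k is either a constant or a function symbol applied to arguments of depth ≤ k−1, so N_k = 5 + N_{k-1}^2 + N_{k-1}.
  N_0 = 5
  Explicitly: e, b, c, d, a.
So there are 5 ground terms available for substitution.
Each of x4, x1 ranges independently over the available ground terms, and distinct assignments produce distinct instances.
Number of ground instances = 5^2 = 25.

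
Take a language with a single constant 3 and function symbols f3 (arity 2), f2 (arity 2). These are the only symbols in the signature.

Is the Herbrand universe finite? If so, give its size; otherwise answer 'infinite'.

infinite

The signature has at least one function symbol (f3, arity 2) and at least one constant (3).
Iterating f3 gives infinitely many distinct ground terms: 3, f3(3, 3), f3(f3(3, 3), f3(3, 3)), ...
So the Herbrand universe is infinite.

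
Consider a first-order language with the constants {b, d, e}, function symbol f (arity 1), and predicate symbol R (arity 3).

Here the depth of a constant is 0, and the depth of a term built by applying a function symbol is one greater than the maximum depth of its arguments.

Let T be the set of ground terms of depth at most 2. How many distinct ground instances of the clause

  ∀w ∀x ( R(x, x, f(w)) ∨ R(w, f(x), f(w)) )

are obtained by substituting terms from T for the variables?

81

Ground terms of depth ≤ 2:
  Let N_k count ground terms of depth at most k. Each non-constant term of depth ≤ k is some function symbol applied to depth-≤(k−1) arguments, giving N_k = 3 + N_{k-1}.
  N_0 = 3
  N_1 = 3 + 3 = 6
  N_2 = 3 + 6 = 9
  Explicitly: b, d, e, f(b), f(d), f(e), f(f(b)), f(f(d)), f(f(e)).
So there are 9 ground terms available for substitution.
The clause has 2 distinct variables (w, x), each appearing in the body. In the free term algebra distinct substitutions yield syntactically distinct ground instances.
Number of ground instances = 9^2 = 81.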